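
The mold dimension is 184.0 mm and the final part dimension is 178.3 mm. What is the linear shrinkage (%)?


Shrinkage = (mold - part) / mold * 100
= (184.0 - 178.3) / 184.0 * 100
= 5.7 / 184.0 * 100
= 3.1%

3.1%


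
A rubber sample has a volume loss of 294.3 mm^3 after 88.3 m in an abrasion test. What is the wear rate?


Rate = volume_loss / distance
= 294.3 / 88.3
= 3.333 mm^3/m

3.333 mm^3/m


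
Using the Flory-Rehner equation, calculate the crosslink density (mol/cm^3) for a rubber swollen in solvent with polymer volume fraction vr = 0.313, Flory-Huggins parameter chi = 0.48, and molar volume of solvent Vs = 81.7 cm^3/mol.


ln(1 - vr) = ln(1 - 0.313) = -0.3754
Numerator = -((-0.3754) + 0.313 + 0.48 * 0.313^2) = 0.0154
Denominator = 81.7 * (0.313^(1/3) - 0.313/2) = 42.6855
nu = 0.0154 / 42.6855 = 3.6068e-04 mol/cm^3

3.6068e-04 mol/cm^3


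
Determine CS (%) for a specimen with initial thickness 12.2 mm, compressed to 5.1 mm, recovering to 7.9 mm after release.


CS = (t0 - recovered) / (t0 - ts) * 100
= (12.2 - 7.9) / (12.2 - 5.1) * 100
= 4.3 / 7.1 * 100
= 60.6%

60.6%


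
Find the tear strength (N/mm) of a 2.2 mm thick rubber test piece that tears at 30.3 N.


Tear strength = force / thickness
= 30.3 / 2.2
= 13.77 N/mm

13.77 N/mm


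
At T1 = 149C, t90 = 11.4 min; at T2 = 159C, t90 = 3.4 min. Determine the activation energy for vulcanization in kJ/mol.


T1 = 422.15 K, T2 = 432.15 K
1/T1 - 1/T2 = 5.4815e-05
ln(t1/t2) = ln(11.4/3.4) = 1.2098
Ea = 8.314 * 1.2098 / 5.4815e-05 = 183501.0379 J/mol
Ea = 183.5 kJ/mol

183.5 kJ/mol


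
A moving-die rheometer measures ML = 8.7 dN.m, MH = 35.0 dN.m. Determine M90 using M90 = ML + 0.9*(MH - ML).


M90 = ML + 0.9 * (MH - ML)
M90 = 8.7 + 0.9 * (35.0 - 8.7)
M90 = 8.7 + 0.9 * 26.3
M90 = 32.37 dN.m

32.37 dN.m


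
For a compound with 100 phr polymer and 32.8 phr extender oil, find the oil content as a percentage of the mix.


Oil % = oil / (100 + oil) * 100
= 32.8 / (100 + 32.8) * 100
= 32.8 / 132.8 * 100
= 24.7%

24.7%


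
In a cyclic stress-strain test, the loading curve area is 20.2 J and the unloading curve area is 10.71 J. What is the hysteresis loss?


Hysteresis loss = loading - unloading
= 20.2 - 10.71
= 9.49 J

9.49 J


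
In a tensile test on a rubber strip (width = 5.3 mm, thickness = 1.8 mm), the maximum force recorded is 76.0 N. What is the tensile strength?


Area = width * thickness = 5.3 * 1.8 = 9.54 mm^2
TS = force / area = 76.0 / 9.54 = 7.97 MPa

7.97 MPa


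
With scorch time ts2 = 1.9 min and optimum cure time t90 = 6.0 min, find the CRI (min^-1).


CRI = 100 / (t90 - ts2)
= 100 / (6.0 - 1.9)
= 100 / 4.1
= 24.39 min^-1

24.39 min^-1


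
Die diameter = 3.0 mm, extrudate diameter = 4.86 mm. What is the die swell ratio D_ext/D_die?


Die swell ratio = D_extrudate / D_die
= 4.86 / 3.0
= 1.62

Die swell = 1.62


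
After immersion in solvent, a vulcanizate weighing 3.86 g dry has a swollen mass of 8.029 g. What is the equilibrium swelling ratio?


Q = W_swollen / W_dry
Q = 8.029 / 3.86
Q = 2.08

Q = 2.08


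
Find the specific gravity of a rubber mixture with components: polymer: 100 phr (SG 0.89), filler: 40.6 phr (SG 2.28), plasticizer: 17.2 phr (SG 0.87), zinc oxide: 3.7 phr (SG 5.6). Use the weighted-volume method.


Sum of weights = 161.5
Volume contributions:
  polymer: 100/0.89 = 112.3596
  filler: 40.6/2.28 = 17.8070
  plasticizer: 17.2/0.87 = 19.7701
  zinc oxide: 3.7/5.6 = 0.6607
Sum of volumes = 150.5974
SG = 161.5 / 150.5974 = 1.072

SG = 1.072


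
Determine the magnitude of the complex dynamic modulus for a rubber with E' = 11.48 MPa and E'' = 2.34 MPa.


|E*| = sqrt(E'^2 + E''^2)
= sqrt(11.48^2 + 2.34^2)
= sqrt(131.7904 + 5.4756)
= 11.716 MPa

11.716 MPa


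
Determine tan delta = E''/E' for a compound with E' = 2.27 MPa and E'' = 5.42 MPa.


tan delta = E'' / E'
= 5.42 / 2.27
= 2.3877

tan delta = 2.3877


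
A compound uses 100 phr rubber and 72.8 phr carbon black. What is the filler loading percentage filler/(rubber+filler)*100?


Filler % = filler / (rubber + filler) * 100
= 72.8 / (100 + 72.8) * 100
= 72.8 / 172.8 * 100
= 42.13%

42.13%


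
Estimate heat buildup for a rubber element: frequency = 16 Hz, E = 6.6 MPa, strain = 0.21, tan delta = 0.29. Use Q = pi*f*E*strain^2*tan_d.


Q = pi * f * E * strain^2 * tan_d
= pi * 16 * 6.6 * 0.21^2 * 0.29
= pi * 16 * 6.6 * 0.0441 * 0.29
= 4.2428

Q = 4.2428


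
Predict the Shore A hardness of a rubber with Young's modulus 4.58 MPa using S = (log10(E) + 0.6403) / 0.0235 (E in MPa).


log10(E) = 0.0235*S - 0.6403  =>  S = (log10(E) + 0.6403) / 0.0235
log10(4.58) = 0.660865
S = (0.660865 + 0.6403) / 0.0235 = 1.301165 / 0.0235
S = 55.4

Shore A = 55.4


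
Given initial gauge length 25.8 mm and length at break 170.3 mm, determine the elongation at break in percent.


Elongation = (Lf - L0) / L0 * 100
= (170.3 - 25.8) / 25.8 * 100
= 144.5 / 25.8 * 100
= 560.1%

560.1%


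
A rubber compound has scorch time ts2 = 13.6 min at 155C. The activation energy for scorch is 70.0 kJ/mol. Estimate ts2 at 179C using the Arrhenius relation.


Convert temperatures: T1 = 155 + 273.15 = 428.15 K, T2 = 179 + 273.15 = 452.15 K
ts2_new = 13.6 * exp(70000 / 8.314 * (1/452.15 - 1/428.15))
1/T2 - 1/T1 = -1.2397e-04
ts2_new = 4.79 min

4.79 min


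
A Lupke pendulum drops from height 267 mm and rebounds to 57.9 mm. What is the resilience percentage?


Resilience = h_rebound / h_drop * 100
= 57.9 / 267 * 100
= 21.7%

21.7%


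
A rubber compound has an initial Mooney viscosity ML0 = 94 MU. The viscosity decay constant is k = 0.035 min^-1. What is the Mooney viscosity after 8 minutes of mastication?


ML = ML0 * exp(-k * t)
ML = 94 * exp(-0.035 * 8)
ML = 94 * 0.7558
ML = 71.04 MU

71.04 MU


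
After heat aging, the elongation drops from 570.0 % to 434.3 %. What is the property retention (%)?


Retention = aged / original * 100
= 434.3 / 570.0 * 100
= 76.2%

76.2%


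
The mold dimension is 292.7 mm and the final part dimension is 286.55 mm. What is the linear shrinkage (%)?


Shrinkage = (mold - part) / mold * 100
= (292.7 - 286.55) / 292.7 * 100
= 6.15 / 292.7 * 100
= 2.1%

2.1%


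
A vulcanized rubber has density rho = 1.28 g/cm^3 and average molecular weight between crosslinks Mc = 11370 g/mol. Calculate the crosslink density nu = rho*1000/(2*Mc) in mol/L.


nu = rho * 1000 / (2 * Mc)
nu = 1.28 * 1000 / (2 * 11370)
nu = 1280.0 / 22740
nu = 0.0563 mol/L

0.0563 mol/L


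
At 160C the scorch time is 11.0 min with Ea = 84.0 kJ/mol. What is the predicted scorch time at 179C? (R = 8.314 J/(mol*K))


Convert temperatures: T1 = 160 + 273.15 = 433.15 K, T2 = 179 + 273.15 = 452.15 K
ts2_new = 11.0 * exp(84000 / 8.314 * (1/452.15 - 1/433.15))
1/T2 - 1/T1 = -9.7014e-05
ts2_new = 4.13 min

4.13 min


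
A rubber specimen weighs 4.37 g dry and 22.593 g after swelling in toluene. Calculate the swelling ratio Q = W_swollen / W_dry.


Q = W_swollen / W_dry
Q = 22.593 / 4.37
Q = 5.17

Q = 5.17


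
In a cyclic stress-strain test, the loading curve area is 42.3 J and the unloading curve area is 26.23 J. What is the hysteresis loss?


Hysteresis loss = loading - unloading
= 42.3 - 26.23
= 16.07 J

16.07 J


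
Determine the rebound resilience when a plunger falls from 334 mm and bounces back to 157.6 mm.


Resilience = h_rebound / h_drop * 100
= 157.6 / 334 * 100
= 47.2%

47.2%


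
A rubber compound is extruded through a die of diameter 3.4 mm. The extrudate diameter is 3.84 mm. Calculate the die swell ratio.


Die swell ratio = D_extrudate / D_die
= 3.84 / 3.4
= 1.129

Die swell = 1.129


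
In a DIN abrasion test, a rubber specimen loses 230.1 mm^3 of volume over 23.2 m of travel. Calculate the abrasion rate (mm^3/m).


Rate = volume_loss / distance
= 230.1 / 23.2
= 9.918 mm^3/m

9.918 mm^3/m


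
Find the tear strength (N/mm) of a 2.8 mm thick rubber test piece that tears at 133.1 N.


Tear strength = force / thickness
= 133.1 / 2.8
= 47.54 N/mm

47.54 N/mm


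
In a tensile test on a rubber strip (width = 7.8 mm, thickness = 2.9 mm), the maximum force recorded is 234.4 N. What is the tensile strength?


Area = width * thickness = 7.8 * 2.9 = 22.62 mm^2
TS = force / area = 234.4 / 22.62 = 10.36 MPa

10.36 MPa


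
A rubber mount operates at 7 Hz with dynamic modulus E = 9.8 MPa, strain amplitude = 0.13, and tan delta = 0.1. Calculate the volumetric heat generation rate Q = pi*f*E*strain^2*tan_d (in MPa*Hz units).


Q = pi * f * E * strain^2 * tan_d
= pi * 7 * 9.8 * 0.13^2 * 0.1
= pi * 7 * 9.8 * 0.0169 * 0.1
= 0.3642

Q = 0.3642


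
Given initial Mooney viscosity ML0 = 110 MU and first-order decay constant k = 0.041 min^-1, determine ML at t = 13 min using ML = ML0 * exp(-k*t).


ML = ML0 * exp(-k * t)
ML = 110 * exp(-0.041 * 13)
ML = 110 * 0.5868
ML = 64.55 MU

64.55 MU


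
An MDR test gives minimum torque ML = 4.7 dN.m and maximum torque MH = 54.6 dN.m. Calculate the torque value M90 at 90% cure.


M90 = ML + 0.9 * (MH - ML)
M90 = 4.7 + 0.9 * (54.6 - 4.7)
M90 = 4.7 + 0.9 * 49.9
M90 = 49.61 dN.m

49.61 dN.m


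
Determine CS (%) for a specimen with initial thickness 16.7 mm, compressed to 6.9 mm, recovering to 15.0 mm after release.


CS = (t0 - recovered) / (t0 - ts) * 100
= (16.7 - 15.0) / (16.7 - 6.9) * 100
= 1.7 / 9.8 * 100
= 17.3%

17.3%


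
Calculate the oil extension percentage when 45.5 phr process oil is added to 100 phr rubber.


Oil % = oil / (100 + oil) * 100
= 45.5 / (100 + 45.5) * 100
= 45.5 / 145.5 * 100
= 31.27%

31.27%


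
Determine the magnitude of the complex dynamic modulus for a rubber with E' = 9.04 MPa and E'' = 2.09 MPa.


|E*| = sqrt(E'^2 + E''^2)
= sqrt(9.04^2 + 2.09^2)
= sqrt(81.7216 + 4.3681)
= 9.278 MPa

9.278 MPa


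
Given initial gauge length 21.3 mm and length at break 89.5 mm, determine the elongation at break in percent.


Elongation = (Lf - L0) / L0 * 100
= (89.5 - 21.3) / 21.3 * 100
= 68.2 / 21.3 * 100
= 320.2%

320.2%


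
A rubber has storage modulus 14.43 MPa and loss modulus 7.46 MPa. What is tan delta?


tan delta = E'' / E'
= 7.46 / 14.43
= 0.517

tan delta = 0.517


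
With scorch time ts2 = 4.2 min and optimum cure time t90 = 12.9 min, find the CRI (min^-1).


CRI = 100 / (t90 - ts2)
= 100 / (12.9 - 4.2)
= 100 / 8.7
= 11.49 min^-1

11.49 min^-1


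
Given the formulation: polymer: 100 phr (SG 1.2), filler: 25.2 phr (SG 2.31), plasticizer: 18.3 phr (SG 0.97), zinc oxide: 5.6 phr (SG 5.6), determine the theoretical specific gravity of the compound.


Sum of weights = 149.1
Volume contributions:
  polymer: 100/1.2 = 83.3333
  filler: 25.2/2.31 = 10.9091
  plasticizer: 18.3/0.97 = 18.8660
  zinc oxide: 5.6/5.6 = 1.0000
Sum of volumes = 114.1084
SG = 149.1 / 114.1084 = 1.307

SG = 1.307


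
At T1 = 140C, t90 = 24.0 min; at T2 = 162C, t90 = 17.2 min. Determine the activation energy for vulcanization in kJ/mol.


T1 = 413.15 K, T2 = 435.15 K
1/T1 - 1/T2 = 1.2237e-04
ln(t1/t2) = ln(24.0/17.2) = 0.3331
Ea = 8.314 * 0.3331 / 1.2237e-04 = 22634.2789 J/mol
Ea = 22.63 kJ/mol

22.63 kJ/mol


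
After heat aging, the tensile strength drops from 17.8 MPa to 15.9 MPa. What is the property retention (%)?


Retention = aged / original * 100
= 15.9 / 17.8 * 100
= 89.3%

89.3%


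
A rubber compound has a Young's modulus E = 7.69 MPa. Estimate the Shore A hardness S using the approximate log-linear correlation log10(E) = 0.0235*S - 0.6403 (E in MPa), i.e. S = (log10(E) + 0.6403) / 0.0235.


log10(E) = 0.0235*S - 0.6403  =>  S = (log10(E) + 0.6403) / 0.0235
log10(7.69) = 0.885926
S = (0.885926 + 0.6403) / 0.0235 = 1.526226 / 0.0235
S = 64.9

Shore A = 64.9


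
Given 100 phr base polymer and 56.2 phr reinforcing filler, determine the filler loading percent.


Filler % = filler / (rubber + filler) * 100
= 56.2 / (100 + 56.2) * 100
= 56.2 / 156.2 * 100
= 35.98%

35.98%


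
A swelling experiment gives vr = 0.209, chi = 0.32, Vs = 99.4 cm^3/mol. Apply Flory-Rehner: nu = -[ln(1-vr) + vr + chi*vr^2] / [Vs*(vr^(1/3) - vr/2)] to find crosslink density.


ln(1 - vr) = ln(1 - 0.209) = -0.2345
Numerator = -((-0.2345) + 0.209 + 0.32 * 0.209^2) = 0.0115
Denominator = 99.4 * (0.209^(1/3) - 0.209/2) = 48.6014
nu = 0.0115 / 48.6014 = 2.3619e-04 mol/cm^3

2.3619e-04 mol/cm^3


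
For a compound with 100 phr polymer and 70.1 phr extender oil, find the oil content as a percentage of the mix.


Oil % = oil / (100 + oil) * 100
= 70.1 / (100 + 70.1) * 100
= 70.1 / 170.1 * 100
= 41.21%

41.21%


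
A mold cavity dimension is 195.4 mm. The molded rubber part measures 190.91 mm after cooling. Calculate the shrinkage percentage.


Shrinkage = (mold - part) / mold * 100
= (195.4 - 190.91) / 195.4 * 100
= 4.49 / 195.4 * 100
= 2.3%

2.3%


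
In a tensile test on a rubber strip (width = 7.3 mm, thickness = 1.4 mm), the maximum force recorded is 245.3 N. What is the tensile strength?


Area = width * thickness = 7.3 * 1.4 = 10.22 mm^2
TS = force / area = 245.3 / 10.22 = 24.0 MPa

24.0 MPa


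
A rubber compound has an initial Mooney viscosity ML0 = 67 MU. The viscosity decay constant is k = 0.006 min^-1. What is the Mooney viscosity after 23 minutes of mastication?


ML = ML0 * exp(-k * t)
ML = 67 * exp(-0.006 * 23)
ML = 67 * 0.8711
ML = 58.36 MU

58.36 MU


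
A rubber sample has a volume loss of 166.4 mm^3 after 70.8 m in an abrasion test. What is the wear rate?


Rate = volume_loss / distance
= 166.4 / 70.8
= 2.35 mm^3/m

2.35 mm^3/m


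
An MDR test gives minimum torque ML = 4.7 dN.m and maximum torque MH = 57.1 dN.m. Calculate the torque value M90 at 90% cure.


M90 = ML + 0.9 * (MH - ML)
M90 = 4.7 + 0.9 * (57.1 - 4.7)
M90 = 4.7 + 0.9 * 52.4
M90 = 51.86 dN.m

51.86 dN.m


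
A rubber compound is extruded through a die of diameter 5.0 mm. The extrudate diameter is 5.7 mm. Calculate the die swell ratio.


Die swell ratio = D_extrudate / D_die
= 5.7 / 5.0
= 1.14

Die swell = 1.14


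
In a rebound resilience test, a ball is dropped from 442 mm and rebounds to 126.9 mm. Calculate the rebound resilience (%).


Resilience = h_rebound / h_drop * 100
= 126.9 / 442 * 100
= 28.7%

28.7%


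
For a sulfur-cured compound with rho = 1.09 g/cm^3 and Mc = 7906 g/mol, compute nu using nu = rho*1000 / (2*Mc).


nu = rho * 1000 / (2 * Mc)
nu = 1.09 * 1000 / (2 * 7906)
nu = 1090.0 / 15812
nu = 0.0689 mol/L

0.0689 mol/L


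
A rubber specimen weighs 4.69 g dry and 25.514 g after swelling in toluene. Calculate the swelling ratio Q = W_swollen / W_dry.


Q = W_swollen / W_dry
Q = 25.514 / 4.69
Q = 5.44

Q = 5.44


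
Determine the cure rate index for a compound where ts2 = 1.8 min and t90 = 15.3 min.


CRI = 100 / (t90 - ts2)
= 100 / (15.3 - 1.8)
= 100 / 13.5
= 7.41 min^-1

7.41 min^-1


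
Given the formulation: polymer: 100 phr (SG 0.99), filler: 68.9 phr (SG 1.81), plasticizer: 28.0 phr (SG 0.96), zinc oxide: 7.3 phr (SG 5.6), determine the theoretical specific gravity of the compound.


Sum of weights = 204.2
Volume contributions:
  polymer: 100/0.99 = 101.0101
  filler: 68.9/1.81 = 38.0663
  plasticizer: 28.0/0.96 = 29.1667
  zinc oxide: 7.3/5.6 = 1.3036
Sum of volumes = 169.5466
SG = 204.2 / 169.5466 = 1.204

SG = 1.204


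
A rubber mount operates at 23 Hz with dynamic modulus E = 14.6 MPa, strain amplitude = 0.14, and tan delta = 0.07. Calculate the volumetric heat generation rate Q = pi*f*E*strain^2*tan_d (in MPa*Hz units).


Q = pi * f * E * strain^2 * tan_d
= pi * 23 * 14.6 * 0.14^2 * 0.07
= pi * 23 * 14.6 * 0.0196 * 0.07
= 1.4474

Q = 1.4474


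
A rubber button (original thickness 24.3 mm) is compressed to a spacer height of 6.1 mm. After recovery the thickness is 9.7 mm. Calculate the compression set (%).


CS = (t0 - recovered) / (t0 - ts) * 100
= (24.3 - 9.7) / (24.3 - 6.1) * 100
= 14.6 / 18.2 * 100
= 80.2%

80.2%


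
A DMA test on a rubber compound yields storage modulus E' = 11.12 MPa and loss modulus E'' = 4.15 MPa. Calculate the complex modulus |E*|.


|E*| = sqrt(E'^2 + E''^2)
= sqrt(11.12^2 + 4.15^2)
= sqrt(123.6544 + 17.2225)
= 11.869 MPa

11.869 MPa


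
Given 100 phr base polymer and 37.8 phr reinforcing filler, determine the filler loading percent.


Filler % = filler / (rubber + filler) * 100
= 37.8 / (100 + 37.8) * 100
= 37.8 / 137.8 * 100
= 27.43%

27.43%


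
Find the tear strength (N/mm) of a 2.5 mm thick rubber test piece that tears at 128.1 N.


Tear strength = force / thickness
= 128.1 / 2.5
= 51.24 N/mm

51.24 N/mm


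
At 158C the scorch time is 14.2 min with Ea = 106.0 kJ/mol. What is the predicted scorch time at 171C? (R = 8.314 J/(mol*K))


Convert temperatures: T1 = 158 + 273.15 = 431.15 K, T2 = 171 + 273.15 = 444.15 K
ts2_new = 14.2 * exp(106000 / 8.314 * (1/444.15 - 1/431.15))
1/T2 - 1/T1 = -6.7887e-05
ts2_new = 5.98 min

5.98 min


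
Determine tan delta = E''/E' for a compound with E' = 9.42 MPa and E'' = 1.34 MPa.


tan delta = E'' / E'
= 1.34 / 9.42
= 0.1423

tan delta = 0.1423


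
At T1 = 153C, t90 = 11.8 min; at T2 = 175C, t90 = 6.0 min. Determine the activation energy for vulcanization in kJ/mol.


T1 = 426.15 K, T2 = 448.15 K
1/T1 - 1/T2 = 1.1520e-04
ln(t1/t2) = ln(11.8/6.0) = 0.6763
Ea = 8.314 * 0.6763 / 1.1520e-04 = 48813.3199 J/mol
Ea = 48.81 kJ/mol

48.81 kJ/mol


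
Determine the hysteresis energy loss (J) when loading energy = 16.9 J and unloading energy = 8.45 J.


Hysteresis loss = loading - unloading
= 16.9 - 8.45
= 8.45 J

8.45 J


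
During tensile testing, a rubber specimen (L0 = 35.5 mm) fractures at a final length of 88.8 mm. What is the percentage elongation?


Elongation = (Lf - L0) / L0 * 100
= (88.8 - 35.5) / 35.5 * 100
= 53.3 / 35.5 * 100
= 150.1%

150.1%


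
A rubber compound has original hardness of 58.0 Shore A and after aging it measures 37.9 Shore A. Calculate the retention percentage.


Retention = aged / original * 100
= 37.9 / 58.0 * 100
= 65.3%

65.3%


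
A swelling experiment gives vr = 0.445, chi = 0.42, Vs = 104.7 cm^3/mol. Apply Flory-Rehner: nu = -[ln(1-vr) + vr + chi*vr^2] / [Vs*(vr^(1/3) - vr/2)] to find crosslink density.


ln(1 - vr) = ln(1 - 0.445) = -0.5888
Numerator = -((-0.5888) + 0.445 + 0.42 * 0.445^2) = 0.0606
Denominator = 104.7 * (0.445^(1/3) - 0.445/2) = 56.6386
nu = 0.0606 / 56.6386 = 0.0011 mol/cm^3

0.0011 mol/cm^3


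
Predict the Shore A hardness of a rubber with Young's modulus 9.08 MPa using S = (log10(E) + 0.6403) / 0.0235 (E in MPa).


log10(E) = 0.0235*S - 0.6403  =>  S = (log10(E) + 0.6403) / 0.0235
log10(9.08) = 0.958086
S = (0.958086 + 0.6403) / 0.0235 = 1.598386 / 0.0235
S = 68.0

Shore A = 68.0


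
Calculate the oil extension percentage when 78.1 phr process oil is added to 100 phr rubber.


Oil % = oil / (100 + oil) * 100
= 78.1 / (100 + 78.1) * 100
= 78.1 / 178.1 * 100
= 43.85%

43.85%


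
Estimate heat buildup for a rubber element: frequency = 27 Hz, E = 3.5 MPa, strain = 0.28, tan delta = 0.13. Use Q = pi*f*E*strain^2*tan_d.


Q = pi * f * E * strain^2 * tan_d
= pi * 27 * 3.5 * 0.28^2 * 0.13
= pi * 27 * 3.5 * 0.0784 * 0.13
= 3.0258

Q = 3.0258


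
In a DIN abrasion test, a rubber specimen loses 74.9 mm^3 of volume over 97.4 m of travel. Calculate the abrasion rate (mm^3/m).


Rate = volume_loss / distance
= 74.9 / 97.4
= 0.769 mm^3/m

0.769 mm^3/m


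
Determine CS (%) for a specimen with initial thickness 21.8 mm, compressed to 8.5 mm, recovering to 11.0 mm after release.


CS = (t0 - recovered) / (t0 - ts) * 100
= (21.8 - 11.0) / (21.8 - 8.5) * 100
= 10.8 / 13.3 * 100
= 81.2%

81.2%


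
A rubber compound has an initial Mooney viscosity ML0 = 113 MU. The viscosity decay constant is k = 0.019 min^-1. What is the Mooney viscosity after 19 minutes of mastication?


ML = ML0 * exp(-k * t)
ML = 113 * exp(-0.019 * 19)
ML = 113 * 0.6970
ML = 78.76 MU

78.76 MU


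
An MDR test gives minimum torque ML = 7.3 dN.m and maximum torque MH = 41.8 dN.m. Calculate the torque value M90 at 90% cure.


M90 = ML + 0.9 * (MH - ML)
M90 = 7.3 + 0.9 * (41.8 - 7.3)
M90 = 7.3 + 0.9 * 34.5
M90 = 38.35 dN.m

38.35 dN.m


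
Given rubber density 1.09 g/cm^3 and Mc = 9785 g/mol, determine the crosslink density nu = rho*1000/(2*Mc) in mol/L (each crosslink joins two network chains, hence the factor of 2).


nu = rho * 1000 / (2 * Mc)
nu = 1.09 * 1000 / (2 * 9785)
nu = 1090.0 / 19570
nu = 0.0557 mol/L

0.0557 mol/L


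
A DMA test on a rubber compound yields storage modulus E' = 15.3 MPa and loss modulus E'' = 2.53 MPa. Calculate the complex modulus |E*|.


|E*| = sqrt(E'^2 + E''^2)
= sqrt(15.3^2 + 2.53^2)
= sqrt(234.0900 + 6.4009)
= 15.508 MPa

15.508 MPa


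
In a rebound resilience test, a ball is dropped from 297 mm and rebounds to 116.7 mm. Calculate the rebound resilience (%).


Resilience = h_rebound / h_drop * 100
= 116.7 / 297 * 100
= 39.3%

39.3%


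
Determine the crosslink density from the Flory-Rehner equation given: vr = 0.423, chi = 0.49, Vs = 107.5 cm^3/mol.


ln(1 - vr) = ln(1 - 0.423) = -0.5499
Numerator = -((-0.5499) + 0.423 + 0.49 * 0.423^2) = 0.0392
Denominator = 107.5 * (0.423^(1/3) - 0.423/2) = 57.9604
nu = 0.0392 / 57.9604 = 6.7698e-04 mol/cm^3

6.7698e-04 mol/cm^3


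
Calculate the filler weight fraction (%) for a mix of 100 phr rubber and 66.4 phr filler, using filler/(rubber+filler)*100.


Filler % = filler / (rubber + filler) * 100
= 66.4 / (100 + 66.4) * 100
= 66.4 / 166.4 * 100
= 39.9%

39.9%


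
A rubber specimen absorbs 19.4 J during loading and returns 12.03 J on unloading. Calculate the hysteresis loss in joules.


Hysteresis loss = loading - unloading
= 19.4 - 12.03
= 7.37 J

7.37 J


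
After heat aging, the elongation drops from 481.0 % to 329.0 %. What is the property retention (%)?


Retention = aged / original * 100
= 329.0 / 481.0 * 100
= 68.4%

68.4%


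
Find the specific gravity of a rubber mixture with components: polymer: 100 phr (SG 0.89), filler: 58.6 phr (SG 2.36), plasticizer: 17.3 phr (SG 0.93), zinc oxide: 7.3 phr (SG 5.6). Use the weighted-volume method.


Sum of weights = 183.2
Volume contributions:
  polymer: 100/0.89 = 112.3596
  filler: 58.6/2.36 = 24.8305
  plasticizer: 17.3/0.93 = 18.6022
  zinc oxide: 7.3/5.6 = 1.3036
Sum of volumes = 157.0958
SG = 183.2 / 157.0958 = 1.166

SG = 1.166


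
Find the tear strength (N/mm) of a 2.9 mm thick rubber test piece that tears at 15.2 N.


Tear strength = force / thickness
= 15.2 / 2.9
= 5.24 N/mm

5.24 N/mm


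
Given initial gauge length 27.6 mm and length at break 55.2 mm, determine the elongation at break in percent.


Elongation = (Lf - L0) / L0 * 100
= (55.2 - 27.6) / 27.6 * 100
= 27.6 / 27.6 * 100
= 100.0%

100.0%


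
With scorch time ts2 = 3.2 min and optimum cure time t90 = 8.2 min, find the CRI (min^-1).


CRI = 100 / (t90 - ts2)
= 100 / (8.2 - 3.2)
= 100 / 5.0
= 20.0 min^-1

20.0 min^-1


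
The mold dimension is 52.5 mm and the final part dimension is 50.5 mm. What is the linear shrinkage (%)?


Shrinkage = (mold - part) / mold * 100
= (52.5 - 50.5) / 52.5 * 100
= 2.0 / 52.5 * 100
= 3.81%

3.81%


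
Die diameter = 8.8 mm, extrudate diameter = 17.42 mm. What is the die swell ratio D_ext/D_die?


Die swell ratio = D_extrudate / D_die
= 17.42 / 8.8
= 1.98

Die swell = 1.98


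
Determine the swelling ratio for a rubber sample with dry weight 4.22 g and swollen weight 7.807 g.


Q = W_swollen / W_dry
Q = 7.807 / 4.22
Q = 1.85

Q = 1.85


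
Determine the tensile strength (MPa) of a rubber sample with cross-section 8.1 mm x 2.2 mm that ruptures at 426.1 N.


Area = width * thickness = 8.1 * 2.2 = 17.82 mm^2
TS = force / area = 426.1 / 17.82 = 23.91 MPa

23.91 MPa


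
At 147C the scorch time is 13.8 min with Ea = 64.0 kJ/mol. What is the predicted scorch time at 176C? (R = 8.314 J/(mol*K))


Convert temperatures: T1 = 147 + 273.15 = 420.15 K, T2 = 176 + 273.15 = 449.15 K
ts2_new = 13.8 * exp(64000 / 8.314 * (1/449.15 - 1/420.15))
1/T2 - 1/T1 = -1.5367e-04
ts2_new = 4.23 min

4.23 min


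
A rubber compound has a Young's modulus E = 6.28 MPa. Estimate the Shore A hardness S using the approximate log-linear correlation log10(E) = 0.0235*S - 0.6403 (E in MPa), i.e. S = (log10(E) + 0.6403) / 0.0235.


log10(E) = 0.0235*S - 0.6403  =>  S = (log10(E) + 0.6403) / 0.0235
log10(6.28) = 0.797960
S = (0.797960 + 0.6403) / 0.0235 = 1.438260 / 0.0235
S = 61.2

Shore A = 61.2


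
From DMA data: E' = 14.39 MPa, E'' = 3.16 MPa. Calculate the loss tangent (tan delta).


tan delta = E'' / E'
= 3.16 / 14.39
= 0.2196

tan delta = 0.2196


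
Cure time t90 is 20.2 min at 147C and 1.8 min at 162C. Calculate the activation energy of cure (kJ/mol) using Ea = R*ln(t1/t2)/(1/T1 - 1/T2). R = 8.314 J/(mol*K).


T1 = 420.15 K, T2 = 435.15 K
1/T1 - 1/T2 = 8.2044e-05
ln(t1/t2) = ln(20.2/1.8) = 2.4179
Ea = 8.314 * 2.4179 / 8.2044e-05 = 245018.9773 J/mol
Ea = 245.02 kJ/mol

245.02 kJ/mol


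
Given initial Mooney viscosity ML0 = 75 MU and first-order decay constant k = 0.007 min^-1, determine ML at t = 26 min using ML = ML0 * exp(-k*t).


ML = ML0 * exp(-k * t)
ML = 75 * exp(-0.007 * 26)
ML = 75 * 0.8336
ML = 62.52 MU

62.52 MU


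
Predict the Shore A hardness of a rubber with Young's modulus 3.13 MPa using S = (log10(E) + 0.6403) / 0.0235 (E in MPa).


log10(E) = 0.0235*S - 0.6403  =>  S = (log10(E) + 0.6403) / 0.0235
log10(3.13) = 0.495544
S = (0.495544 + 0.6403) / 0.0235 = 1.135844 / 0.0235
S = 48.3

Shore A = 48.3


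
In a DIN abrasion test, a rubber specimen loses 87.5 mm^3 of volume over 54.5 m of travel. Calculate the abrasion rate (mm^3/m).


Rate = volume_loss / distance
= 87.5 / 54.5
= 1.606 mm^3/m

1.606 mm^3/m


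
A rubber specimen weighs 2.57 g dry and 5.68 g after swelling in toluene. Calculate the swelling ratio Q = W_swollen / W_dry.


Q = W_swollen / W_dry
Q = 5.68 / 2.57
Q = 2.21

Q = 2.21


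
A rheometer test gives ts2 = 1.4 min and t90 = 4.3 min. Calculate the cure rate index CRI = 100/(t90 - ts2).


CRI = 100 / (t90 - ts2)
= 100 / (4.3 - 1.4)
= 100 / 2.9
= 34.48 min^-1

34.48 min^-1


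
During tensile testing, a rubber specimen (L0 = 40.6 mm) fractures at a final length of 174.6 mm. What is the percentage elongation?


Elongation = (Lf - L0) / L0 * 100
= (174.6 - 40.6) / 40.6 * 100
= 134.0 / 40.6 * 100
= 330.0%

330.0%


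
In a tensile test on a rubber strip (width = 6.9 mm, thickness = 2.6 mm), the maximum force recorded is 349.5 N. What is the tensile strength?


Area = width * thickness = 6.9 * 2.6 = 17.94 mm^2
TS = force / area = 349.5 / 17.94 = 19.48 MPa

19.48 MPa


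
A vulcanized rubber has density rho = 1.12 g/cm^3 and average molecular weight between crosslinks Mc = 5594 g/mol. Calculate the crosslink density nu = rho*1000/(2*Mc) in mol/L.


nu = rho * 1000 / (2 * Mc)
nu = 1.12 * 1000 / (2 * 5594)
nu = 1120.0 / 11188
nu = 0.1001 mol/L

0.1001 mol/L


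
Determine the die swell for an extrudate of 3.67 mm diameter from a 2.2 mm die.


Die swell ratio = D_extrudate / D_die
= 3.67 / 2.2
= 1.668

Die swell = 1.668


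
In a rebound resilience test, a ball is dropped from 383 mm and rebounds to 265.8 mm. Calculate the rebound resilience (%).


Resilience = h_rebound / h_drop * 100
= 265.8 / 383 * 100
= 69.4%

69.4%


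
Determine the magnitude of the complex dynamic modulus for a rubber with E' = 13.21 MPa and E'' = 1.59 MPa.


|E*| = sqrt(E'^2 + E''^2)
= sqrt(13.21^2 + 1.59^2)
= sqrt(174.5041 + 2.5281)
= 13.305 MPa

13.305 MPa


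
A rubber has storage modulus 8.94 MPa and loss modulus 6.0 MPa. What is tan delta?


tan delta = E'' / E'
= 6.0 / 8.94
= 0.6711

tan delta = 0.6711


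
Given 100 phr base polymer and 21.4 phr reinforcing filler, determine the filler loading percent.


Filler % = filler / (rubber + filler) * 100
= 21.4 / (100 + 21.4) * 100
= 21.4 / 121.4 * 100
= 17.63%

17.63%


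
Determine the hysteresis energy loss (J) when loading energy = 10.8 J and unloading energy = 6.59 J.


Hysteresis loss = loading - unloading
= 10.8 - 6.59
= 4.21 J

4.21 J


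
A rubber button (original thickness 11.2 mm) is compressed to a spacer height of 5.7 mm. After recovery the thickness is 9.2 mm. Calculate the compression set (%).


CS = (t0 - recovered) / (t0 - ts) * 100
= (11.2 - 9.2) / (11.2 - 5.7) * 100
= 2.0 / 5.5 * 100
= 36.4%

36.4%


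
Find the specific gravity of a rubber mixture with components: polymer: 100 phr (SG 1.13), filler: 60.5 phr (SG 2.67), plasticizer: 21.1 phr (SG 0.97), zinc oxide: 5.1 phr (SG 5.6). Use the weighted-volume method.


Sum of weights = 186.7
Volume contributions:
  polymer: 100/1.13 = 88.4956
  filler: 60.5/2.67 = 22.6592
  plasticizer: 21.1/0.97 = 21.7526
  zinc oxide: 5.1/5.6 = 0.9107
Sum of volumes = 133.8180
SG = 186.7 / 133.8180 = 1.395

SG = 1.395


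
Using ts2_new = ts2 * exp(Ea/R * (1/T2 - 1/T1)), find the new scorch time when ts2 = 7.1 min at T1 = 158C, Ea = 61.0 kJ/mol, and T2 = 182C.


Convert temperatures: T1 = 158 + 273.15 = 431.15 K, T2 = 182 + 273.15 = 455.15 K
ts2_new = 7.1 * exp(61000 / 8.314 * (1/455.15 - 1/431.15))
1/T2 - 1/T1 = -1.2230e-04
ts2_new = 2.89 min

2.89 min


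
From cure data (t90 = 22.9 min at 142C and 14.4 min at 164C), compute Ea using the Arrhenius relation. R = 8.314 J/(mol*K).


T1 = 415.15 K, T2 = 437.15 K
1/T1 - 1/T2 = 1.2122e-04
ln(t1/t2) = ln(22.9/14.4) = 0.4639
Ea = 8.314 * 0.4639 / 1.2122e-04 = 31816.7185 J/mol
Ea = 31.82 kJ/mol

31.82 kJ/mol


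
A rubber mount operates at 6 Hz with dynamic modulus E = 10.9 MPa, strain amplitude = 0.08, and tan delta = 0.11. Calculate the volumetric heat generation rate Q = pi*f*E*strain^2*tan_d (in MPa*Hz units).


Q = pi * f * E * strain^2 * tan_d
= pi * 6 * 10.9 * 0.08^2 * 0.11
= pi * 6 * 10.9 * 0.0064 * 0.11
= 0.1446

Q = 0.1446


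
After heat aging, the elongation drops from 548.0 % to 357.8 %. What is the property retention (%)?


Retention = aged / original * 100
= 357.8 / 548.0 * 100
= 65.3%

65.3%


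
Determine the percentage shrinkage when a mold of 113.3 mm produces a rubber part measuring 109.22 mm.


Shrinkage = (mold - part) / mold * 100
= (113.3 - 109.22) / 113.3 * 100
= 4.08 / 113.3 * 100
= 3.6%

3.6%


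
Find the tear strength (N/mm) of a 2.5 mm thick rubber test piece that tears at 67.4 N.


Tear strength = force / thickness
= 67.4 / 2.5
= 26.96 N/mm

26.96 N/mm


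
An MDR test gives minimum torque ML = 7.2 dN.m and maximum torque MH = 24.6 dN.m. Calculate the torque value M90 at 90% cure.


M90 = ML + 0.9 * (MH - ML)
M90 = 7.2 + 0.9 * (24.6 - 7.2)
M90 = 7.2 + 0.9 * 17.4
M90 = 22.86 dN.m

22.86 dN.m


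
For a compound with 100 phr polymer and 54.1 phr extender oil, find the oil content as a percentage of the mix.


Oil % = oil / (100 + oil) * 100
= 54.1 / (100 + 54.1) * 100
= 54.1 / 154.1 * 100
= 35.11%

35.11%


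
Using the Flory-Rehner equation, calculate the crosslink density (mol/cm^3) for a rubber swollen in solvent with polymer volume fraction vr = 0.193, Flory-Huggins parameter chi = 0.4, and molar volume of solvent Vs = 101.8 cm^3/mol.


ln(1 - vr) = ln(1 - 0.193) = -0.2144
Numerator = -((-0.2144) + 0.193 + 0.4 * 0.193^2) = 0.0065
Denominator = 101.8 * (0.193^(1/3) - 0.193/2) = 49.0065
nu = 0.0065 / 49.0065 = 1.3329e-04 mol/cm^3

1.3329e-04 mol/cm^3


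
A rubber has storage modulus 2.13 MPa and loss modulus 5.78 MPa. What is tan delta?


tan delta = E'' / E'
= 5.78 / 2.13
= 2.7136

tan delta = 2.7136


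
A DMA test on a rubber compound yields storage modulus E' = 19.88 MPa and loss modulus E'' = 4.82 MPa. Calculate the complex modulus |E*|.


|E*| = sqrt(E'^2 + E''^2)
= sqrt(19.88^2 + 4.82^2)
= sqrt(395.2144 + 23.2324)
= 20.456 MPa

20.456 MPa


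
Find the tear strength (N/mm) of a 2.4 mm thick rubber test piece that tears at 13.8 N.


Tear strength = force / thickness
= 13.8 / 2.4
= 5.75 N/mm

5.75 N/mm


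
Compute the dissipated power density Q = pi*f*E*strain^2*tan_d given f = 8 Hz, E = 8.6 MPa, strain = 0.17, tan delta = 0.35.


Q = pi * f * E * strain^2 * tan_d
= pi * 8 * 8.6 * 0.17^2 * 0.35
= pi * 8 * 8.6 * 0.0289 * 0.35
= 2.1863

Q = 2.1863


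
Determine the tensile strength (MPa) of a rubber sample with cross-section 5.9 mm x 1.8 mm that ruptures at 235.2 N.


Area = width * thickness = 5.9 * 1.8 = 10.62 mm^2
TS = force / area = 235.2 / 10.62 = 22.15 MPa

22.15 MPa


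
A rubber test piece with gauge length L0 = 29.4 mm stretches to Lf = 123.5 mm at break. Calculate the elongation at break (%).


Elongation = (Lf - L0) / L0 * 100
= (123.5 - 29.4) / 29.4 * 100
= 94.1 / 29.4 * 100
= 320.1%

320.1%


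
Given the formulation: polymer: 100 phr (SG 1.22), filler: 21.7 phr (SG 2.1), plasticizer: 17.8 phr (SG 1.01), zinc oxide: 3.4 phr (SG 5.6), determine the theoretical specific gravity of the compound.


Sum of weights = 142.9
Volume contributions:
  polymer: 100/1.22 = 81.9672
  filler: 21.7/2.1 = 10.3333
  plasticizer: 17.8/1.01 = 17.6238
  zinc oxide: 3.4/5.6 = 0.6071
Sum of volumes = 110.5315
SG = 142.9 / 110.5315 = 1.293

SG = 1.293


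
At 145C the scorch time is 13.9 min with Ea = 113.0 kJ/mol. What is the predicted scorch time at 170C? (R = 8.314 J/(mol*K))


Convert temperatures: T1 = 145 + 273.15 = 418.15 K, T2 = 170 + 273.15 = 443.15 K
ts2_new = 13.9 * exp(113000 / 8.314 * (1/443.15 - 1/418.15))
1/T2 - 1/T1 = -1.3491e-04
ts2_new = 2.22 min

2.22 min


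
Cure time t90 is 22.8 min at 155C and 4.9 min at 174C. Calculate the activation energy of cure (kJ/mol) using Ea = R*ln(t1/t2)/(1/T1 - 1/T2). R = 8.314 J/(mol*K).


T1 = 428.15 K, T2 = 447.15 K
1/T1 - 1/T2 = 9.9244e-05
ln(t1/t2) = ln(22.8/4.9) = 1.5375
Ea = 8.314 * 1.5375 / 9.9244e-05 = 128803.5646 J/mol
Ea = 128.8 kJ/mol

128.8 kJ/mol


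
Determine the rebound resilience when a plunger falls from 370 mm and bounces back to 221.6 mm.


Resilience = h_rebound / h_drop * 100
= 221.6 / 370 * 100
= 59.9%

59.9%


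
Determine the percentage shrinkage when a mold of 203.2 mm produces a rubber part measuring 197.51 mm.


Shrinkage = (mold - part) / mold * 100
= (203.2 - 197.51) / 203.2 * 100
= 5.69 / 203.2 * 100
= 2.8%

2.8%


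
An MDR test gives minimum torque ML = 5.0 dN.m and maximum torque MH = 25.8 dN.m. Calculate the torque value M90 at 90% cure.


M90 = ML + 0.9 * (MH - ML)
M90 = 5.0 + 0.9 * (25.8 - 5.0)
M90 = 5.0 + 0.9 * 20.8
M90 = 23.72 dN.m

23.72 dN.m


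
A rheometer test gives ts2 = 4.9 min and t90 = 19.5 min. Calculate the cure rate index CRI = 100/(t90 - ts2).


CRI = 100 / (t90 - ts2)
= 100 / (19.5 - 4.9)
= 100 / 14.6
= 6.85 min^-1

6.85 min^-1


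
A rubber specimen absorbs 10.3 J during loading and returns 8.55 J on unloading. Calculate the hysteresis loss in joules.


Hysteresis loss = loading - unloading
= 10.3 - 8.55
= 1.75 J

1.75 J


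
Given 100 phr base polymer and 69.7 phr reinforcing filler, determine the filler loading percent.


Filler % = filler / (rubber + filler) * 100
= 69.7 / (100 + 69.7) * 100
= 69.7 / 169.7 * 100
= 41.07%

41.07%


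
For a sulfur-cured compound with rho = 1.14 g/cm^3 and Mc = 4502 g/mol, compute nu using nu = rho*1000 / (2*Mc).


nu = rho * 1000 / (2 * Mc)
nu = 1.14 * 1000 / (2 * 4502)
nu = 1140.0 / 9004
nu = 0.1266 mol/L

0.1266 mol/L


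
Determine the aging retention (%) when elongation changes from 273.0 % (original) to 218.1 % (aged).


Retention = aged / original * 100
= 218.1 / 273.0 * 100
= 79.9%

79.9%


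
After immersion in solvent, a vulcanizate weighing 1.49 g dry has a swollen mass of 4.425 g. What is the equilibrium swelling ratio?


Q = W_swollen / W_dry
Q = 4.425 / 1.49
Q = 2.97

Q = 2.97


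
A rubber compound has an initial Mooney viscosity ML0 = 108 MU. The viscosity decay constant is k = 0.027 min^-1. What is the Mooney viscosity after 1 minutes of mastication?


ML = ML0 * exp(-k * t)
ML = 108 * exp(-0.027 * 1)
ML = 108 * 0.9734
ML = 105.12 MU

105.12 MU


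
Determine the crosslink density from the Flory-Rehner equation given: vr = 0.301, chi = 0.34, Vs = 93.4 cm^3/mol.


ln(1 - vr) = ln(1 - 0.301) = -0.3581
Numerator = -((-0.3581) + 0.301 + 0.34 * 0.301^2) = 0.0263
Denominator = 93.4 * (0.301^(1/3) - 0.301/2) = 48.5377
nu = 0.0263 / 48.5377 = 5.4185e-04 mol/cm^3

5.4185e-04 mol/cm^3


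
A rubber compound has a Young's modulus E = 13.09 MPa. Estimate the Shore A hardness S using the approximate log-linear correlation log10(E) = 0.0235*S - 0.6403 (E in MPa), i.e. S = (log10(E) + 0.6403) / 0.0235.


log10(E) = 0.0235*S - 0.6403  =>  S = (log10(E) + 0.6403) / 0.0235
log10(13.09) = 1.116940
S = (1.116940 + 0.6403) / 0.0235 = 1.757240 / 0.0235
S = 74.8

Shore A = 74.8


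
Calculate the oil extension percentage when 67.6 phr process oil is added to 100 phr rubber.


Oil % = oil / (100 + oil) * 100
= 67.6 / (100 + 67.6) * 100
= 67.6 / 167.6 * 100
= 40.33%

40.33%


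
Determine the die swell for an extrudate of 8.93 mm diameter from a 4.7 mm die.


Die swell ratio = D_extrudate / D_die
= 8.93 / 4.7
= 1.9

Die swell = 1.9


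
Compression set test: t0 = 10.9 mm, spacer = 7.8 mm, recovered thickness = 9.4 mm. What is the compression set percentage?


CS = (t0 - recovered) / (t0 - ts) * 100
= (10.9 - 9.4) / (10.9 - 7.8) * 100
= 1.5 / 3.1 * 100
= 48.4%

48.4%


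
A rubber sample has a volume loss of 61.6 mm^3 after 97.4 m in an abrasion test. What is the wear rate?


Rate = volume_loss / distance
= 61.6 / 97.4
= 0.632 mm^3/m

0.632 mm^3/m


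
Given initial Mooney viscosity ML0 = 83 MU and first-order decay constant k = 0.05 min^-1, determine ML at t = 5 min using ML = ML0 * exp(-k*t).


ML = ML0 * exp(-k * t)
ML = 83 * exp(-0.05 * 5)
ML = 83 * 0.7788
ML = 64.64 MU

64.64 MU


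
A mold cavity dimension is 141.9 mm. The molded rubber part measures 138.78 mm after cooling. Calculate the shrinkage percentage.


Shrinkage = (mold - part) / mold * 100
= (141.9 - 138.78) / 141.9 * 100
= 3.12 / 141.9 * 100
= 2.2%

2.2%


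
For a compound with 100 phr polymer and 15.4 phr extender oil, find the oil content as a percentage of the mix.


Oil % = oil / (100 + oil) * 100
= 15.4 / (100 + 15.4) * 100
= 15.4 / 115.4 * 100
= 13.34%

13.34%


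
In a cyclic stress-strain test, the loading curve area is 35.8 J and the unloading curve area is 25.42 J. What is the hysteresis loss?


Hysteresis loss = loading - unloading
= 35.8 - 25.42
= 10.38 J

10.38 J


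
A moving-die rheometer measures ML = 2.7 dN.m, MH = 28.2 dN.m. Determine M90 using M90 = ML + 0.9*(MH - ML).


M90 = ML + 0.9 * (MH - ML)
M90 = 2.7 + 0.9 * (28.2 - 2.7)
M90 = 2.7 + 0.9 * 25.5
M90 = 25.65 dN.m

25.65 dN.m


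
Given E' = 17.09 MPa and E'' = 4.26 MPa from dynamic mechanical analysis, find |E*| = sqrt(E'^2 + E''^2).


|E*| = sqrt(E'^2 + E''^2)
= sqrt(17.09^2 + 4.26^2)
= sqrt(292.0681 + 18.1476)
= 17.613 MPa

17.613 MPa


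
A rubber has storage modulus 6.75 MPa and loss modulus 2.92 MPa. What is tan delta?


tan delta = E'' / E'
= 2.92 / 6.75
= 0.4326

tan delta = 0.4326


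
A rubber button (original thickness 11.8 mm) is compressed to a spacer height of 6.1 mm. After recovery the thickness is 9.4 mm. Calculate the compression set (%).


CS = (t0 - recovered) / (t0 - ts) * 100
= (11.8 - 9.4) / (11.8 - 6.1) * 100
= 2.4 / 5.7 * 100
= 42.1%

42.1%


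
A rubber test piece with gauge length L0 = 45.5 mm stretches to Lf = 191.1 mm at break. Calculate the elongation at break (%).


Elongation = (Lf - L0) / L0 * 100
= (191.1 - 45.5) / 45.5 * 100
= 145.6 / 45.5 * 100
= 320.0%

320.0%


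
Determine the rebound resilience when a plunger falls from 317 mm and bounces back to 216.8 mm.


Resilience = h_rebound / h_drop * 100
= 216.8 / 317 * 100
= 68.4%

68.4%
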